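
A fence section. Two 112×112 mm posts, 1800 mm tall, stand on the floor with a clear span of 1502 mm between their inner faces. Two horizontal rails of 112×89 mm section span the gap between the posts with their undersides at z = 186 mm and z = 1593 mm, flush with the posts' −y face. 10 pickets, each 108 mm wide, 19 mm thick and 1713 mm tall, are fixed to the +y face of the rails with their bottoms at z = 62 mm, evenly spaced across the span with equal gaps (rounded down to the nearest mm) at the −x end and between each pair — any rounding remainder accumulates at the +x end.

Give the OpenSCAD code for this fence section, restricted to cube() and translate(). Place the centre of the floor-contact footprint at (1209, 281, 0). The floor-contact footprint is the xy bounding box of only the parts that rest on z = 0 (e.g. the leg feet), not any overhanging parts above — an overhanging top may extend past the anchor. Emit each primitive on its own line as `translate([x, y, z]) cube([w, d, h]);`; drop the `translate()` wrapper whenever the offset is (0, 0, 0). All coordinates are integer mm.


translate([346, 225, 0]) cube([112, 112, 1800]);
translate([1960, 225, 0]) cube([112, 112, 1800]);
translate([458, 225, 186]) cube([1502, 112, 89]);
translate([458, 225, 1593]) cube([1502, 112, 89]);
translate([496, 337, 62]) cube([108, 19, 1713]);
translate([642, 337, 62]) cube([108, 19, 1713]);
translate([788, 337, 62]) cube([108, 19, 1713]);
translate([934, 337, 62]) cube([108, 19, 1713]);
translate([1080, 337, 62]) cube([108, 19, 1713]);
translate([1226, 337, 62]) cube([108, 19, 1713]);
translate([1372, 337, 62]) cube([108, 19, 1713]);
translate([1518, 337, 62]) cube([108, 19, 1713]);
translate([1664, 337, 62]) cube([108, 19, 1713]);
translate([1810, 337, 62]) cube([108, 19, 1713]);


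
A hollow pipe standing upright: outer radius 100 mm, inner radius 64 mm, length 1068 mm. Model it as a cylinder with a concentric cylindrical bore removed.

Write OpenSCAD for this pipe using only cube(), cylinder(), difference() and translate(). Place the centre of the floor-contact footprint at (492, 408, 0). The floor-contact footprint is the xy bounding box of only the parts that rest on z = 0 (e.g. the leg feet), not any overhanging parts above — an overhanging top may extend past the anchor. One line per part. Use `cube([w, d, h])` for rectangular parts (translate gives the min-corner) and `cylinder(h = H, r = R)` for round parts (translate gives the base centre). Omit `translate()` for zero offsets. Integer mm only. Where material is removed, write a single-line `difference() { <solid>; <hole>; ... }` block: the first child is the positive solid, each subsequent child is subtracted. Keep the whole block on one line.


difference() { translate([492, 408, 0]) cylinder(h = 1068, r = 100); translate([492, 408, 0]) cylinder(h = 1068, r = 64); }


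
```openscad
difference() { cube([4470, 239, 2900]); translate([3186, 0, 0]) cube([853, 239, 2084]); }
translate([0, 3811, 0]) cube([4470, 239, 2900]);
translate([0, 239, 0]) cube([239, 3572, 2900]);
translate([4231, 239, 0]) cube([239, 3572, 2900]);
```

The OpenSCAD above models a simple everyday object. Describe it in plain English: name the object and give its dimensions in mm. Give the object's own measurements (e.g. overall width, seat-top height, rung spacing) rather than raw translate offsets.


A single room: four walls, each 2900 mm tall and 239 mm thick, enclosing an outside footprint 4470×4050 mm (x × y), no floor or roof. The front and back walls (−y and +y sides) run the full x-width; the side walls fit between their inner faces. A door opening 853 mm wide and 2084 mm tall is cut through the front wall from the floor up, its −x edge 3186 mm from the wall's −x end.


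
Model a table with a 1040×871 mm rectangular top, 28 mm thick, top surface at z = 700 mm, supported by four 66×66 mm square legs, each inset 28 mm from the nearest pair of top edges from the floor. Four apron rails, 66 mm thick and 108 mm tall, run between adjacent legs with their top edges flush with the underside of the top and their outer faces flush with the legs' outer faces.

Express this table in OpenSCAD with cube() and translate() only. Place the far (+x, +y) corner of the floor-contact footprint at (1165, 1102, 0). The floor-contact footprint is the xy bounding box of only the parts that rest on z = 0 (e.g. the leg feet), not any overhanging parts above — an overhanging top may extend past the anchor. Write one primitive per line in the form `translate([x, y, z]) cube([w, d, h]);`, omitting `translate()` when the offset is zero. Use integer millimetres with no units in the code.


// leg_h = 700 - 28 = 672
// apron z = 672 - 108 = 564
translate([153, 259, 672]) cube([1040, 871, 28]);
translate([181, 287, 0]) cube([66, 66, 672]);
translate([1099, 287, 0]) cube([66, 66, 672]);
translate([181, 1036, 0]) cube([66, 66, 672]);
translate([1099, 1036, 0]) cube([66, 66, 672]);
translate([247, 287, 564]) cube([852, 66, 108]);
translate([247, 1036, 564]) cube([852, 66, 108]);
translate([181, 353, 564]) cube([66, 683, 108]);
translate([1099, 353, 564]) cube([66, 683, 108]);


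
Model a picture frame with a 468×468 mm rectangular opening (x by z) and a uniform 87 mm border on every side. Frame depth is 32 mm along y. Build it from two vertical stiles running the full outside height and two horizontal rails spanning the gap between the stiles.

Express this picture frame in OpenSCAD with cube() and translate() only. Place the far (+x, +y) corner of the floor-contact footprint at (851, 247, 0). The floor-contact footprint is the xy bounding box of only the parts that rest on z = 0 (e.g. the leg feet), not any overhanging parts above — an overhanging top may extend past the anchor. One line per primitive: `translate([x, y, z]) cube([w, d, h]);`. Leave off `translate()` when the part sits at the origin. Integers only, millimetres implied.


translate([209, 215, 0]) cube([87, 32, 642]);
translate([764, 215, 0]) cube([87, 32, 642]);
translate([296, 215, 0]) cube([468, 32, 87]);
translate([296, 215, 555]) cube([468, 32, 87]);


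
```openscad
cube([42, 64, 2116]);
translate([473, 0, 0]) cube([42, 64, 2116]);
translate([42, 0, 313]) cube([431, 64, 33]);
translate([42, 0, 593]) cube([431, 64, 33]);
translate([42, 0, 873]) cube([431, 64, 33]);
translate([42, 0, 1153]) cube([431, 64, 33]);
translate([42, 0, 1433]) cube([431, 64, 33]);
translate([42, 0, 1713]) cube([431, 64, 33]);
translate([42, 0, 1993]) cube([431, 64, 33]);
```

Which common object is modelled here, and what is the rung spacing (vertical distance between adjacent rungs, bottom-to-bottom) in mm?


A ladder. The rung spacing is 280 mm.

Two tall 42×64 posts with 7 short bars between them — a ladder. Adjacent rungs sit at z = 313 and z = 593, so the spacing is 593 − 313 = 280 mm.


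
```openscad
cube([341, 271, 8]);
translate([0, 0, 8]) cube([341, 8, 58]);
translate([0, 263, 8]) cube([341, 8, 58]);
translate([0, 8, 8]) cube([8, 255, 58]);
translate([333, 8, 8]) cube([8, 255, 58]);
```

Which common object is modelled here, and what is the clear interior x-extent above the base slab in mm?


An open box. The internal width is 325 mm.

A 341×271 base slab with four walls standing on it — an open box. The base is 341 mm wide and the walls are 8 mm thick, so the internal width is 341 − 2 × 8 = 325 mm.


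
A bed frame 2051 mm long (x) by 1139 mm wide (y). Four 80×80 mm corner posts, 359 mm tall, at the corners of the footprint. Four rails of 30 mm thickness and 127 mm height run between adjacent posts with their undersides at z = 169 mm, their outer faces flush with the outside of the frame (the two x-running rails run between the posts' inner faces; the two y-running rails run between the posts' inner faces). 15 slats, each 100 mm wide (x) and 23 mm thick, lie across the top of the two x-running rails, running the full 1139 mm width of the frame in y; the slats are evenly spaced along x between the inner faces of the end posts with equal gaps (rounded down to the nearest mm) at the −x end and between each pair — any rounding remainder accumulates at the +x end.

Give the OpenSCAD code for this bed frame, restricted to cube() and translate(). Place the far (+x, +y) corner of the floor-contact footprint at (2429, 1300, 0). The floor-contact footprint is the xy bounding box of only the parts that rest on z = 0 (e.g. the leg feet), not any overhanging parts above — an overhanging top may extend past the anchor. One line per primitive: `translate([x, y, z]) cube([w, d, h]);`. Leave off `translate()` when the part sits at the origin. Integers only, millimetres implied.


translate([378, 161, 0]) cube([80, 80, 359]);
translate([378, 1220, 0]) cube([80, 80, 359]);
translate([2349, 161, 0]) cube([80, 80, 359]);
translate([2349, 1220, 0]) cube([80, 80, 359]);
translate([458, 161, 169]) cube([1891, 30, 127]);
translate([458, 1270, 169]) cube([1891, 30, 127]);
translate([378, 241, 169]) cube([30, 979, 127]);
translate([2399, 241, 169]) cube([30, 979, 127]);
translate([482, 161, 296]) cube([100, 1139, 23]);
translate([606, 161, 296]) cube([100, 1139, 23]);
translate([730, 161, 296]) cube([100, 1139, 23]);
translate([854, 161, 296]) cube([100, 1139, 23]);
translate([978, 161, 296]) cube([100, 1139, 23]);
translate([1102, 161, 296]) cube([100, 1139, 23]);
translate([1226, 161, 296]) cube([100, 1139, 23]);
translate([1350, 161, 296]) cube([100, 1139, 23]);
translate([1474, 161, 296]) cube([100, 1139, 23]);
translate([1598, 161, 296]) cube([100, 1139, 23]);
translate([1722, 161, 296]) cube([100, 1139, 23]);
translate([1846, 161, 296]) cube([100, 1139, 23]);
translate([1970, 161, 296]) cube([100, 1139, 23]);
translate([2094, 161, 296]) cube([100, 1139, 23]);
translate([2218, 161, 296]) cube([100, 1139, 23]);


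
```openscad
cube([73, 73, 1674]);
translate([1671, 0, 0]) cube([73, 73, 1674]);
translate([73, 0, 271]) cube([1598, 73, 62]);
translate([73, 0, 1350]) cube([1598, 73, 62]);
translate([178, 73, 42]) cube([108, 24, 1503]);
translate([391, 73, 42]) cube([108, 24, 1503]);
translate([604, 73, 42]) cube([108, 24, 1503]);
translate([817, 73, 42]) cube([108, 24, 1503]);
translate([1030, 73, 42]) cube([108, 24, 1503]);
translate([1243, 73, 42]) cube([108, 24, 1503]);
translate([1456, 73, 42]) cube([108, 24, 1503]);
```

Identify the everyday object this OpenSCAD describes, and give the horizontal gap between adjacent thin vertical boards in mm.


A fence section. The picket gap is 105 mm.

Two posts, two rails, 7 pickets — a fence section. Span 1598 mm holds 7 pickets of 108 mm with 8 equal gaps: ⌊(1598 − 7·108) / 8⌋ = 105 mm.


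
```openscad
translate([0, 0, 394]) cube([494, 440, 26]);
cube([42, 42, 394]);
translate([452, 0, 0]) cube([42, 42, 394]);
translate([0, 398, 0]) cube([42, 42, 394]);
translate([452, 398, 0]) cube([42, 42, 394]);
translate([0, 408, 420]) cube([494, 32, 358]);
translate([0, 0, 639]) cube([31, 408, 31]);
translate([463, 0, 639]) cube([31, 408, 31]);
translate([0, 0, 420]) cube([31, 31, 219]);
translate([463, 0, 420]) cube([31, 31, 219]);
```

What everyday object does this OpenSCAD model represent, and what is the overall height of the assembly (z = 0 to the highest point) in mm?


A chair. The overall height is 778 mm.

A slab on four corner posts with a tall panel at the back — a chair. The seat slab sits at z = 394 with thickness 26, and the 358 mm backrest starts at the seat top, so the overall height is 394 + 26 + 358 = 778 mm.


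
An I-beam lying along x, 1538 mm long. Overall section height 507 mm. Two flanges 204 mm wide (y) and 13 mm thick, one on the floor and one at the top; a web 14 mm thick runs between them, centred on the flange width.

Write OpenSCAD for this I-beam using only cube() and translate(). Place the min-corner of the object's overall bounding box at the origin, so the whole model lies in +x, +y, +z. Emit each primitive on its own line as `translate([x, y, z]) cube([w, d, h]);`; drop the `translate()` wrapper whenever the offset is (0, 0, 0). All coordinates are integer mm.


cube([1538, 204, 13]);
translate([0, 95, 13]) cube([1538, 14, 481]);
translate([0, 0, 494]) cube([1538, 204, 13]);


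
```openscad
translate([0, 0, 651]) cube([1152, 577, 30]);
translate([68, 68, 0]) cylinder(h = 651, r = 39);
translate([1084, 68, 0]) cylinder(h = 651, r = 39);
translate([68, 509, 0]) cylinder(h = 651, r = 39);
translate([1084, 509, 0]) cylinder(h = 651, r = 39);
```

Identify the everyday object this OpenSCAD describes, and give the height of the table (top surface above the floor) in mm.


A table. The table height is 681 mm.

A 1152×577×30 slab sits at z = 651 on four Ø78 mm round legs — a table. The top surface is at 651 + 30 = 681 mm.


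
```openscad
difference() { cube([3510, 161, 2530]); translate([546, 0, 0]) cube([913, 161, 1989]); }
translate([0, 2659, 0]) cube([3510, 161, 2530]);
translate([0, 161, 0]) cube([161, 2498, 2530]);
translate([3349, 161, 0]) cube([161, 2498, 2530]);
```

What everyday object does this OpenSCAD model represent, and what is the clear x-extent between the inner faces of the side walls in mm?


A single room. The interior width is 3188 mm.

Four walls enclosing a rectangle with a door in the front wall — a room. Outside width 3510 minus two 161 mm walls gives 3188 mm.


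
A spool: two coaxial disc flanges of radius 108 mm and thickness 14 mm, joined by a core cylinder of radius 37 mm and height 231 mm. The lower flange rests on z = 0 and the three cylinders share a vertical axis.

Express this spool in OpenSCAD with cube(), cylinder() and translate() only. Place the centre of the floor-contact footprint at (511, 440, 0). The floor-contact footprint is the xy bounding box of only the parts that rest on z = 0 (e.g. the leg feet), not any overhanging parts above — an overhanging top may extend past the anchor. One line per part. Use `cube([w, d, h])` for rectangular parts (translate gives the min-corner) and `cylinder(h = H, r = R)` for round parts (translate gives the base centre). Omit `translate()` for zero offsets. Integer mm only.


translate([511, 440, 0]) cylinder(h = 14, r = 108);
translate([511, 440, 14]) cylinder(h = 231, r = 37);
translate([511, 440, 245]) cylinder(h = 14, r = 108);


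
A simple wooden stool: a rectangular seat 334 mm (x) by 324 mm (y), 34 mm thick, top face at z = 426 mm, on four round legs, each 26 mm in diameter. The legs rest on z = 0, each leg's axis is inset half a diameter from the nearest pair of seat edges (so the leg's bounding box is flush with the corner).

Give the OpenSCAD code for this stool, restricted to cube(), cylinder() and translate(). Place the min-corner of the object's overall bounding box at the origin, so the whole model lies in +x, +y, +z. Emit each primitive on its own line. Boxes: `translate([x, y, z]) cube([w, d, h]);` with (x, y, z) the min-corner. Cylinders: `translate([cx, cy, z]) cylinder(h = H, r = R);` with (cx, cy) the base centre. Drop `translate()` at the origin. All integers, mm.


translate([0, 0, 392]) cube([334, 324, 34]);
translate([13, 13, 0]) cylinder(h = 392, r = 13);
translate([321, 13, 0]) cylinder(h = 392, r = 13);
translate([13, 311, 0]) cylinder(h = 392, r = 13);
translate([321, 311, 0]) cylinder(h = 392, r = 13);


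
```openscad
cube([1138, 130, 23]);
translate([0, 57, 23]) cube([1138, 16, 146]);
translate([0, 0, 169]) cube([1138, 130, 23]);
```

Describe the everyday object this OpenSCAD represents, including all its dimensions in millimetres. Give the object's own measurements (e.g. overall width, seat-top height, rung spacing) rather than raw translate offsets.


An I-beam lying along x, 1138 mm long. Overall section height 192 mm. Two flanges 130 mm wide (y) and 23 mm thick, one on the floor and one at the top; a web 16 mm thick runs between them, centred on the flange width.


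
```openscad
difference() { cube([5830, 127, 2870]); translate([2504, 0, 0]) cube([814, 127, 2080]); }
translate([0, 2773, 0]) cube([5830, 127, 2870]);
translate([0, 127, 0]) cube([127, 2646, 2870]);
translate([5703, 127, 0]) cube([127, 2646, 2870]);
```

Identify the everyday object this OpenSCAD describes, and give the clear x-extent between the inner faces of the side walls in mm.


A single room. The interior width is 5576 mm.

Four walls enclosing a rectangle with a door in the front wall — a room. Outside width 5830 minus two 127 mm walls gives 5576 mm.


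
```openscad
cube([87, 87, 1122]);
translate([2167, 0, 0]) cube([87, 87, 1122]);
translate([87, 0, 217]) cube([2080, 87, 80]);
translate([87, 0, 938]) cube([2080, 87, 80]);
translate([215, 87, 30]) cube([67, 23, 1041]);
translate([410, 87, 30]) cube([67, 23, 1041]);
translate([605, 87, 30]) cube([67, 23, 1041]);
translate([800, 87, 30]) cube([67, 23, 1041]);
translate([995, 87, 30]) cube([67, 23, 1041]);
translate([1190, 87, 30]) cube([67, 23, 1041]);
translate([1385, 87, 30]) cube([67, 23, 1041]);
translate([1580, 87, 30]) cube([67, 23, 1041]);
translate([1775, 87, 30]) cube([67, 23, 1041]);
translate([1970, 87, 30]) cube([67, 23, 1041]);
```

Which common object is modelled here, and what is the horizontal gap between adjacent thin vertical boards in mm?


A fence section. The picket gap is 128 mm.

Two posts, two rails, 10 pickets — a fence section. Span 2080 mm holds 10 pickets of 67 mm with 11 equal gaps: ⌊(2080 − 10·67) / 11⌋ = 128 mm.


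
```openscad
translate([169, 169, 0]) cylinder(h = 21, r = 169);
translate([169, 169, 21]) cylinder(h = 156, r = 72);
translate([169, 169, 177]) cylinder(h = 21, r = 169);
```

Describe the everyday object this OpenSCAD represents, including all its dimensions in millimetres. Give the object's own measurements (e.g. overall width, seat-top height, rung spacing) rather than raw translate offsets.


A spool: two coaxial disc flanges of radius 169 mm and thickness 21 mm, joined by a core cylinder of radius 72 mm and height 156 mm. The lower flange rests on z = 0 and the three cylinders share a vertical axis.


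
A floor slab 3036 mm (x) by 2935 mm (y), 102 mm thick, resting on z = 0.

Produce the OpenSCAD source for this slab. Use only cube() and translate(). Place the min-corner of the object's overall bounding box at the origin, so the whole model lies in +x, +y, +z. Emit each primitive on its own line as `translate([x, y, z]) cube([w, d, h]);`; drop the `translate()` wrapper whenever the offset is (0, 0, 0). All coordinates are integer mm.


cube([3036, 2935, 102]);


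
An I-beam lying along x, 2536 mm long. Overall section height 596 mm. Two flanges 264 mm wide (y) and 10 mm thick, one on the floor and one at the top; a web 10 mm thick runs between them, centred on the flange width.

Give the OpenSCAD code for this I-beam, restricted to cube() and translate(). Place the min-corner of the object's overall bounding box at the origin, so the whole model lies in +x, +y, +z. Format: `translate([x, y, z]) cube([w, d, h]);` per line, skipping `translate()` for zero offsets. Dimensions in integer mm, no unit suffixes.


cube([2536, 264, 10]);
translate([0, 127, 10]) cube([2536, 10, 576]);
translate([0, 0, 586]) cube([2536, 264, 10]);


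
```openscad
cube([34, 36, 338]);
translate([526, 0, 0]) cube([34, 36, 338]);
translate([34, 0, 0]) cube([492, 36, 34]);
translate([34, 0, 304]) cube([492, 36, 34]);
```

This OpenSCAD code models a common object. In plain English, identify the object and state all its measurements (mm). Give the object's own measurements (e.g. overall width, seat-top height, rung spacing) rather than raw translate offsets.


A rectangular picture frame lying in the x–z plane (depth along y). The opening is 492 mm wide (x) by 270 mm tall (z), surrounded by a border 34 mm wide on all four sides. The frame is 36 mm deep and is made of two full-height vertical stiles with two horizontal rails fitted between them.


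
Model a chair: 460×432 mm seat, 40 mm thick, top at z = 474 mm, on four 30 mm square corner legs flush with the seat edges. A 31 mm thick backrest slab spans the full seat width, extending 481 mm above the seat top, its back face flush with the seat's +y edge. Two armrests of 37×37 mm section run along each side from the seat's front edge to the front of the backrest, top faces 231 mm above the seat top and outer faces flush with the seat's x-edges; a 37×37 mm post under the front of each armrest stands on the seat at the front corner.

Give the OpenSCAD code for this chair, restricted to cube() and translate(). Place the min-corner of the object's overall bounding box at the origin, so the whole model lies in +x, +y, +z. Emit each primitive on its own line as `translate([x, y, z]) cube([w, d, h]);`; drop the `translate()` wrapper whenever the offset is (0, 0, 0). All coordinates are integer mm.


translate([0, 0, 434]) cube([460, 432, 40]);
cube([30, 30, 434]);
translate([430, 0, 0]) cube([30, 30, 434]);
translate([0, 402, 0]) cube([30, 30, 434]);
translate([430, 402, 0]) cube([30, 30, 434]);
translate([0, 401, 474]) cube([460, 31, 481]);
translate([0, 0, 668]) cube([37, 401, 37]);
translate([423, 0, 668]) cube([37, 401, 37]);
translate([0, 0, 474]) cube([37, 37, 194]);
translate([423, 0, 474]) cube([37, 37, 194]);


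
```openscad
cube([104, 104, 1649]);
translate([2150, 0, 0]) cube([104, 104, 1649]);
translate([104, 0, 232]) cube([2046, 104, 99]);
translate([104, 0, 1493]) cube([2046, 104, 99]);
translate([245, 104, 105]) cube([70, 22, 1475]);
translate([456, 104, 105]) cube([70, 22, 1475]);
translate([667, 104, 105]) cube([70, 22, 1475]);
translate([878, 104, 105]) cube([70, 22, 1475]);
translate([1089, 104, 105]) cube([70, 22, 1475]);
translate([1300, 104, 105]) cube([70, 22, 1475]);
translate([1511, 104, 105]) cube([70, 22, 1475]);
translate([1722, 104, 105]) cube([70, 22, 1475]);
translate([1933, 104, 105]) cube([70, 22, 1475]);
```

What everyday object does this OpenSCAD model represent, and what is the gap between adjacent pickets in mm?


A fence section. The picket gap is 141 mm.

Two posts, two rails, 9 pickets — a fence section. Span 2046 mm holds 9 pickets of 70 mm with 10 equal gaps: ⌊(2046 − 9·70) / 10⌋ = 141 mm.


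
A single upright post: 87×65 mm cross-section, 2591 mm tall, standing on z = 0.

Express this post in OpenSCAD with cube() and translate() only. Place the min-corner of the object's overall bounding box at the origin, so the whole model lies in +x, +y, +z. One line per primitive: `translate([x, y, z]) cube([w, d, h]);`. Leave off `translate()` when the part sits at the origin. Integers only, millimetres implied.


cube([87, 65, 2591]);


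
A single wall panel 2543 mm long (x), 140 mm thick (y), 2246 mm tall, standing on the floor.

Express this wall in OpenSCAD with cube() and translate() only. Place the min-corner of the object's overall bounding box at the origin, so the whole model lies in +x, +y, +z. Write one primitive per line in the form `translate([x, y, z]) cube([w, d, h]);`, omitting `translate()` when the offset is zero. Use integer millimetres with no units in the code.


cube([2543, 140, 2246]);


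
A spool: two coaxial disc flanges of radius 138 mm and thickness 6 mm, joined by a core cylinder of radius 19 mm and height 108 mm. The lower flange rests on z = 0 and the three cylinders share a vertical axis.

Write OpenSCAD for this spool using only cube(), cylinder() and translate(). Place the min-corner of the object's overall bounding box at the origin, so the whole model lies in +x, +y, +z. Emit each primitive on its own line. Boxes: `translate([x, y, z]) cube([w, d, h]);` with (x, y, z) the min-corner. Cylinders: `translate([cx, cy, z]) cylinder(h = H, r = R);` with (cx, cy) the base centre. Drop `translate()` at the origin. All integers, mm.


translate([138, 138, 0]) cylinder(h = 6, r = 138);
translate([138, 138, 6]) cylinder(h = 108, r = 19);
translate([138, 138, 114]) cylinder(h = 6, r = 138);


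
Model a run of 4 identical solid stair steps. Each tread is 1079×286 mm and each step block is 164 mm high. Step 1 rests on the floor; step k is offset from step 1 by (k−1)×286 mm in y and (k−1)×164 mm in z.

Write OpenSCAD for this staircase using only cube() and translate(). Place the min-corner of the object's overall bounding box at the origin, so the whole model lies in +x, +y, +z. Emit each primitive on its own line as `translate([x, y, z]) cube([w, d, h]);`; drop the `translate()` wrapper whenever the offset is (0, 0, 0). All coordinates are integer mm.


cube([1079, 286, 164]);
translate([0, 286, 164]) cube([1079, 286, 164]);
translate([0, 572, 328]) cube([1079, 286, 164]);
translate([0, 858, 492]) cube([1079, 286, 164]);


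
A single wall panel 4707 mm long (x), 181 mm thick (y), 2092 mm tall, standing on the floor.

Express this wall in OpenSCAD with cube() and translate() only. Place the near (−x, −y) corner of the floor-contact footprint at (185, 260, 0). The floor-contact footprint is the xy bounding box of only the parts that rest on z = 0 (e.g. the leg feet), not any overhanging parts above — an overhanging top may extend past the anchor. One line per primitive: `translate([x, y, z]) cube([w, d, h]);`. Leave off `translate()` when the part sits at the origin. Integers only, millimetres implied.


translate([185, 260, 0]) cube([4707, 181, 2092]);


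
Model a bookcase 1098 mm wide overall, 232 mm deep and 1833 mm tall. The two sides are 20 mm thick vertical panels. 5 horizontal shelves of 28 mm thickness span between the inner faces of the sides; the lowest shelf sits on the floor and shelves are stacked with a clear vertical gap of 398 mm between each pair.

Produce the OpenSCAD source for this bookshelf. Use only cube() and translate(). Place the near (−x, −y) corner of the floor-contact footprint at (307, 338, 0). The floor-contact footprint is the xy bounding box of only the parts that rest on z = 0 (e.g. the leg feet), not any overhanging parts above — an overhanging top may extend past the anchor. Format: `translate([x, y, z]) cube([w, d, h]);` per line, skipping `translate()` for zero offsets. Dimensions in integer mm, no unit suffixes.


translate([307, 338, 0]) cube([20, 232, 1833]);
translate([1385, 338, 0]) cube([20, 232, 1833]);
translate([327, 338, 0]) cube([1058, 232, 28]);
translate([327, 338, 426]) cube([1058, 232, 28]);
translate([327, 338, 852]) cube([1058, 232, 28]);
translate([327, 338, 1278]) cube([1058, 232, 28]);
translate([327, 338, 1704]) cube([1058, 232, 28]);


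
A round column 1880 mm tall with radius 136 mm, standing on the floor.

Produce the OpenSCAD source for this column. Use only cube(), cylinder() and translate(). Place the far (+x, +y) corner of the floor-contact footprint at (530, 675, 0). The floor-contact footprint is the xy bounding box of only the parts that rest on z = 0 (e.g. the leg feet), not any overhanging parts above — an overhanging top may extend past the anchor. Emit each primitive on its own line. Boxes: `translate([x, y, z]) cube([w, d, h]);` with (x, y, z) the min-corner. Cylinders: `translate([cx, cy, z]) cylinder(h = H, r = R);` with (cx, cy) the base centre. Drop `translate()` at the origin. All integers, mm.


translate([394, 539, 0]) cylinder(h = 1880, r = 136);


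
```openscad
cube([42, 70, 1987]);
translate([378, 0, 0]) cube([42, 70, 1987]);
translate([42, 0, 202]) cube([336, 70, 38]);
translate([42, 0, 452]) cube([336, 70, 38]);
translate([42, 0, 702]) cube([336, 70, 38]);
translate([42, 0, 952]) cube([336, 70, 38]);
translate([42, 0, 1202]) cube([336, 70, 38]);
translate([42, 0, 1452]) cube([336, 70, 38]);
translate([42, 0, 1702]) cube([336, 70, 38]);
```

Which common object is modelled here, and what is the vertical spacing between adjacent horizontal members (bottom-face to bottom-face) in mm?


A ladder. The rung spacing is 250 mm.

Two tall 42×70 posts with 7 short bars between them — a ladder. Adjacent rungs sit at z = 202 and z = 452, so the spacing is 452 − 202 = 250 mm.


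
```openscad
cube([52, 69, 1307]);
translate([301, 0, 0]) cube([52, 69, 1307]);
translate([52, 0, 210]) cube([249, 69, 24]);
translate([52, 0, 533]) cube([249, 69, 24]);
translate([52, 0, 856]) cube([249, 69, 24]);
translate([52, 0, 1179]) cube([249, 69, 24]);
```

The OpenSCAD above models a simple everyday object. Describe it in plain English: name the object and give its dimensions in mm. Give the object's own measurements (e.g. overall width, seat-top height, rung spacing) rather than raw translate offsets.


A straight ladder. Two 52×69 mm vertical rails, 1307 mm tall, stand 353 mm apart (outside-to-outside) with their front faces coplanar on the −y side. 4 rungs, each 69 mm deep and 24 mm tall, span between the inner faces of the rails, front faces flush with the rails. The lowest rung's underside is at z = 210 mm and rungs are spaced 323 mm apart (underside to underside).


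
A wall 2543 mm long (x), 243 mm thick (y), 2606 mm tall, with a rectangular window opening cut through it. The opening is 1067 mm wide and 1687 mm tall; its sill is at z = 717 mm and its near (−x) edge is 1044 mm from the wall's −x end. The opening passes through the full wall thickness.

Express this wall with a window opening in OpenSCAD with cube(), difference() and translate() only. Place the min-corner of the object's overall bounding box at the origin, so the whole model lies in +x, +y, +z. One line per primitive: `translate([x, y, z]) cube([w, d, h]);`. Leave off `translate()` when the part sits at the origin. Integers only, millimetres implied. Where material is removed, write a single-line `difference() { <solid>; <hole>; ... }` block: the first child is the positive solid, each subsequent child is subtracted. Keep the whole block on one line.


difference() { cube([2543, 243, 2606]); translate([1044, 0, 717]) cube([1067, 243, 1687]); }


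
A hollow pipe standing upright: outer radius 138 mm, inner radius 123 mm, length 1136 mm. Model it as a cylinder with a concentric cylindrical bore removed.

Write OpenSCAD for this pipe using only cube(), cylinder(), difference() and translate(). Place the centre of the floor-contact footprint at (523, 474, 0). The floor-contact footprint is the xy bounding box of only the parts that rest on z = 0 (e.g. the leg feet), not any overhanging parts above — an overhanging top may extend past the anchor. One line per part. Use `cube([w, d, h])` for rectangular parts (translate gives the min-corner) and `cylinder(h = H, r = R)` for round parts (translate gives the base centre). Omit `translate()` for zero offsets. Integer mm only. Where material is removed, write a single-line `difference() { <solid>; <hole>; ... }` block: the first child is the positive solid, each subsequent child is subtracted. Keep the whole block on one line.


difference() { translate([523, 474, 0]) cylinder(h = 1136, r = 138); translate([523, 474, 0]) cylinder(h = 1136, r = 123); }


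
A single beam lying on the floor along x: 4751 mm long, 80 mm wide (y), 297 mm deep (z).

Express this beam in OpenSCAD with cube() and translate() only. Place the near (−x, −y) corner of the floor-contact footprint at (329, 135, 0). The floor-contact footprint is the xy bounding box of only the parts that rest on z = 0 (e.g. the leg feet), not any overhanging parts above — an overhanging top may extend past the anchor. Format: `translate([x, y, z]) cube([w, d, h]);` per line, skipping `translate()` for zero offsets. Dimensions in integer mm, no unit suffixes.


translate([329, 135, 0]) cube([4751, 80, 297]);


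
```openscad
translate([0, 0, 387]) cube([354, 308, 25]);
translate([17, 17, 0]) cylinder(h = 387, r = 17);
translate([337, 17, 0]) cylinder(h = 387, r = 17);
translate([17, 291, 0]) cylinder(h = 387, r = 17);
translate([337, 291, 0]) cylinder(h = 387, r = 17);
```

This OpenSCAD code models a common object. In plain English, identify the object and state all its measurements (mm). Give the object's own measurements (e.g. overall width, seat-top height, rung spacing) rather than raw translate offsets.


A four-legged stool. The seat is a 354×308×25 mm slab whose top surface is at z = 412 mm; four round legs, each 34 mm in diameter, run from the floor (z = 0) to the underside of the seat, each leg's axis is inset half a diameter from the nearest pair of seat edges (so the leg's bounding box is flush with the corner).


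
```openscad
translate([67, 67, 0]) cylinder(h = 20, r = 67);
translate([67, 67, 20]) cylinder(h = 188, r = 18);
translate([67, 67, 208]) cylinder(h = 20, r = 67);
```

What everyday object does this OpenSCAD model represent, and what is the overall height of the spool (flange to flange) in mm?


A spool. The overall height is 228 mm.

Three coaxial cylinders, large–small–large — a spool. Two 20 mm flanges and a 188 mm core give 20 + 188 + 20 = 228 mm.


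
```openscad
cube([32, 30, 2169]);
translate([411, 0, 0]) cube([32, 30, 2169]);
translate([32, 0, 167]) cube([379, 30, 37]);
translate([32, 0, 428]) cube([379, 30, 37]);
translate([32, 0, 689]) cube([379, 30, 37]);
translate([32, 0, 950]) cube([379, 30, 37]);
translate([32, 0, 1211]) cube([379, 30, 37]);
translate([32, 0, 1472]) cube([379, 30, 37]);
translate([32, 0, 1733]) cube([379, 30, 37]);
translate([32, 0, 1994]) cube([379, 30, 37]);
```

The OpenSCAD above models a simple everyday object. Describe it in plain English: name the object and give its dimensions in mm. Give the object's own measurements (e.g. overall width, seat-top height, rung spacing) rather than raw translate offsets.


A straight ladder. Two 32×30 mm vertical rails, 2169 mm tall, stand 443 mm apart (outside-to-outside) with their front faces coplanar on the −y side. 8 rungs, each 30 mm deep and 37 mm tall, span between the inner faces of the rails, front faces flush with the rails. The lowest rung's underside is at z = 167 mm and rungs are spaced 261 mm apart (underside to underside).


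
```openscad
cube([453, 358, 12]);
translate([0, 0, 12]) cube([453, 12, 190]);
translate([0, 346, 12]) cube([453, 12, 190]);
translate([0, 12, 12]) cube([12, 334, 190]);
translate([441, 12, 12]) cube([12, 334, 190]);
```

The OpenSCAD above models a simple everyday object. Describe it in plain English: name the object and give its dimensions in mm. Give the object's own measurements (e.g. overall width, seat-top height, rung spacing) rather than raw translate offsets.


An open-topped rectangular box: outside dimensions 453×358×202 mm, with a uniform wall and base thickness of 12 mm. The base is a full 453×358 slab on the floor; four walls sit on top of the base. The front and back walls (the −y and +y sides) span the full width; the two side walls fit between them.


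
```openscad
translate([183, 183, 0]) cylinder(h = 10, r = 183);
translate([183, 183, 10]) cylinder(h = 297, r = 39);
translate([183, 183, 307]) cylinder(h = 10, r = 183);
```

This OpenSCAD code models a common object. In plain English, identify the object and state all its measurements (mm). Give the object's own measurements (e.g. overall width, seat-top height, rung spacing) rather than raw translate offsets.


A spool: two coaxial disc flanges of radius 183 mm and thickness 10 mm, joined by a core cylinder of radius 39 mm and height 297 mm. The lower flange rests on z = 0 and the three cylinders share a vertical axis.


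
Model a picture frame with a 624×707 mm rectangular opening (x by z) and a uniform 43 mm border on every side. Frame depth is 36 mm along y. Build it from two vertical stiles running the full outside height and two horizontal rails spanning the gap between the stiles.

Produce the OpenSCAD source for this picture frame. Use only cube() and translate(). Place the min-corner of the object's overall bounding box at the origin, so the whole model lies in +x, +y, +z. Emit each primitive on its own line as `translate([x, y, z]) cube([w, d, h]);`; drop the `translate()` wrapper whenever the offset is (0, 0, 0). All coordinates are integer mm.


cube([43, 36, 793]);
translate([667, 0, 0]) cube([43, 36, 793]);
translate([43, 0, 0]) cube([624, 36, 43]);
translate([43, 0, 750]) cube([624, 36, 43]);


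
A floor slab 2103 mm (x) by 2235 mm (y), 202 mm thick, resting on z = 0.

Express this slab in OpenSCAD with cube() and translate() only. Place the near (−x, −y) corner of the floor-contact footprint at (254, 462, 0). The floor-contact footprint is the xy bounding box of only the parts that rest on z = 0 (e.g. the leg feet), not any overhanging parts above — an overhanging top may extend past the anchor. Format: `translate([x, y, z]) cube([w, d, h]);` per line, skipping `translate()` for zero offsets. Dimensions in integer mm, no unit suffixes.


translate([254, 462, 0]) cube([2103, 2235, 202]);


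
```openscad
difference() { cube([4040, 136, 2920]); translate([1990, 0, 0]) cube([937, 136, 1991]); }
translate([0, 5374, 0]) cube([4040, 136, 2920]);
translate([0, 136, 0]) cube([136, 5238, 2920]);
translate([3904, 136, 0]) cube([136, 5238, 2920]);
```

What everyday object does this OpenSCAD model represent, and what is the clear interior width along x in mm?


A single room. The interior width is 3768 mm.

Four walls enclosing a rectangle with a door in the front wall — a room. Outside width 4040 minus two 136 mm walls gives 3768 mm.


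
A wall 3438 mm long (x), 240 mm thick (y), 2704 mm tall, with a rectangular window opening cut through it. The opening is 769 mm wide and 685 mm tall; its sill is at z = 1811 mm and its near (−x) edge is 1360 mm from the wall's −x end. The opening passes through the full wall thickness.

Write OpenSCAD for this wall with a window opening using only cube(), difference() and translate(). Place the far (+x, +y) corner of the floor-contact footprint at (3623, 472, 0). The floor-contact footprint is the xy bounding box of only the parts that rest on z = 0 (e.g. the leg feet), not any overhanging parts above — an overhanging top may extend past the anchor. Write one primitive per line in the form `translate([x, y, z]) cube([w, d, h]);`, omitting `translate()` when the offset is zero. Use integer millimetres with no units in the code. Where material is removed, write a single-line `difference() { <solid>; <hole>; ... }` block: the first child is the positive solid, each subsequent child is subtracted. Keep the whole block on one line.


difference() { translate([185, 232, 0]) cube([3438, 240, 2704]); translate([1545, 232, 1811]) cube([769, 240, 685]); }


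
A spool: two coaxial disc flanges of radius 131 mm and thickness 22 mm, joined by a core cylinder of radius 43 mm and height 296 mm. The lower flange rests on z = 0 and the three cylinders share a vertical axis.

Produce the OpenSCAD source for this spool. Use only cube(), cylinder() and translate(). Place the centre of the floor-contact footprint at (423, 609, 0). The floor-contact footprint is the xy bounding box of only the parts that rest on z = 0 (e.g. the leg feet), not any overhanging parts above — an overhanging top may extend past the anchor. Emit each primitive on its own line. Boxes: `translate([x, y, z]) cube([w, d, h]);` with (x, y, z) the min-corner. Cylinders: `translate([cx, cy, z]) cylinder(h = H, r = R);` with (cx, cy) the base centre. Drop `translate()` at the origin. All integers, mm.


translate([423, 609, 0]) cylinder(h = 22, r = 131);
translate([423, 609, 22]) cylinder(h = 296, r = 43);
translate([423, 609, 318]) cylinder(h = 22, r = 131);


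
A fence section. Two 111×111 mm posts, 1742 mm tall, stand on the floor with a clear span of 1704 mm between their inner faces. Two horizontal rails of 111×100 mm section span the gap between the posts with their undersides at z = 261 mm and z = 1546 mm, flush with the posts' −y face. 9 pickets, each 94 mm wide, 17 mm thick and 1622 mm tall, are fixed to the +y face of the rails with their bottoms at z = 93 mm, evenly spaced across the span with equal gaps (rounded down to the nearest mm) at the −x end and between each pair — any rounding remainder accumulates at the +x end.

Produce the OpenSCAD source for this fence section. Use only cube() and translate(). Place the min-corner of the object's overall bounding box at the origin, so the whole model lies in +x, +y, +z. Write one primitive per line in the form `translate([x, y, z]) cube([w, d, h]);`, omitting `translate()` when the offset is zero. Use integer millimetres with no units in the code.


cube([111, 111, 1742]);
translate([1815, 0, 0]) cube([111, 111, 1742]);
translate([111, 0, 261]) cube([1704, 111, 100]);
translate([111, 0, 1546]) cube([1704, 111, 100]);
translate([196, 111, 93]) cube([94, 17, 1622]);
translate([375, 111, 93]) cube([94, 17, 1622]);
translate([554, 111, 93]) cube([94, 17, 1622]);
translate([733, 111, 93]) cube([94, 17, 1622]);
translate([912, 111, 93]) cube([94, 17, 1622]);
translate([1091, 111, 93]) cube([94, 17, 1622]);
translate([1270, 111, 93]) cube([94, 17, 1622]);
translate([1449, 111, 93]) cube([94, 17, 1622]);
translate([1628, 111, 93]) cube([94, 17, 1622]);
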